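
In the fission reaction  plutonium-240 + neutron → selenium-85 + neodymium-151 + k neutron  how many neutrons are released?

5

Conserve mass number: 241 = 85 + 151 + k, so k = 241 − 236 = 5.
Check atomic number: 94 = 34 + 60 + 0 = 94. ✓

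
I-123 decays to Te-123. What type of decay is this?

ΔA = 123 − 123 = 0; ΔZ = 52 − 53 = -1.
A is unchanged and Z drops by 1 — a proton has become a neutron (β⁺ emission or electron capture).

beta-plus decay or electron capture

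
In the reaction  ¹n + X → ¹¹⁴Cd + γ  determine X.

Cd-113

Conserve mass number: 1 + A = 114 + 0, so A = 113.
Conserve atomic number: 0 + Z = 48 + 0, so Z = 48.
Z = 48 is cadmium, so the species is ¹¹³Cd.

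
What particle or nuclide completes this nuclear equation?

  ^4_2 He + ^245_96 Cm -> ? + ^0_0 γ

Cf-249

Conserve mass number: 4 + 245 = A + 0, so A = 249.
Conserve atomic number: 2 + 96 = Z + 0, so Z = 98.
Z = 98 is californium, so the species is ^249_98 Cf.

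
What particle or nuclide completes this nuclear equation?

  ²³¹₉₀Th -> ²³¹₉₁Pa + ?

Conserve mass number: 231 = 231 + A, so A = 0.
Conserve atomic number: 90 = 91 + Z, so Z = -1.
A = 0 and Z = -1 is ⁰₋₁e — a beta-minus particle.

beta-minus particle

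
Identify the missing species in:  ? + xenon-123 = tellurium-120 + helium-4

neutron

Conserve mass number: A + 123 = 120 + 4, so A = 1.
Conserve atomic number: Z + 54 = 52 + 2, so Z = 0.
A = 1 and Z = 0 is neutron — a neutron.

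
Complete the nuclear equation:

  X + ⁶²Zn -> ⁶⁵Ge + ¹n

alpha particle

Conserve mass number: A + 62 = 65 + 1, so A = 4.
Conserve atomic number: Z + 30 = 32 + 0, so Z = 2.
A = 4 and Z = 2 is ⁴He — an alpha particle.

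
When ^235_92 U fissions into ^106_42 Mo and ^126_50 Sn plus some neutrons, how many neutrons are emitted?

Conserve mass number: 235 = 106 + 126 + k, so k = 235 − 232 = 3.
Check atomic number: 92 = 42 + 50 + 0 = 92. ✓

3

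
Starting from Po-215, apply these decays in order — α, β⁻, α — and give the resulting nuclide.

Start: (A, Z) = (215, 84).
After α: (211, 82).
After β⁻: (211, 83).
After α: (207, 81).
Z = 81 is thallium.

Tl-207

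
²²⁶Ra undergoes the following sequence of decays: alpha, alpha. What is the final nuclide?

Po-218

Start: (A, Z) = (226, 88).
After α: (222, 86).
After α: (218, 84).
Z = 84 is polonium.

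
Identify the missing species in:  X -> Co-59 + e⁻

Conserve mass number: A = 59 + 0, so A = 59.
Conserve atomic number: Z = 27 − 1, so Z = 26.
Z = 26 is iron, so the species is Fe-59.

Fe-59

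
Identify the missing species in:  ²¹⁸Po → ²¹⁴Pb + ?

Conserve mass number: 218 = 214 + A, so A = 4.
Conserve atomic number: 84 = 82 + Z, so Z = 2.
A = 4 and Z = 2 is ⁴He — an alpha particle.

alpha particle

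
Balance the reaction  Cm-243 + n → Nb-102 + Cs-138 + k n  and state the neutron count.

4

Conserve mass number: 244 = 102 + 138 + k, so k = 244 − 240 = 4.
Check atomic number: 96 = 41 + 55 + 0 = 96. ✓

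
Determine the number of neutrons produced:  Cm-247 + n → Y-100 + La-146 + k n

2

Conserve mass number: 248 = 100 + 146 + k, so k = 248 − 246 = 2.
Check atomic number: 96 = 39 + 57 + 0 = 96. ✓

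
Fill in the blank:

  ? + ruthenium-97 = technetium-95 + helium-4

Conserve mass number: A + 97 = 95 + 4, so A = 2.
Conserve atomic number: Z + 44 = 43 + 2, so Z = 1.
A = 2 and Z = 1 is hydrogen-2 — a deuteron.

deuteron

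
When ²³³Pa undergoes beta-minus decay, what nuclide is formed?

U-233

Beta-minus decay: mass number changes by +0, atomic number by +1.
A: 233 = 233; Z: 91 + 1 = 92.
Z = 92 is uranium, so the daughter is ²³³U.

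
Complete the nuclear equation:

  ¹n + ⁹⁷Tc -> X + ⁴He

Conserve mass number: 1 + 97 = A + 4, so A = 94.
Conserve atomic number: 0 + 43 = Z + 2, so Z = 41.
Z = 41 is niobium, so the species is ⁹⁴Nb.

Nb-94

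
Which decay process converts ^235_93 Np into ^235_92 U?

beta-plus decay or electron capture

ΔA = 235 − 235 = 0; ΔZ = 92 − 93 = -1.
A is unchanged and Z drops by 1 — a proton has become a neutron (β⁺ emission or electron capture).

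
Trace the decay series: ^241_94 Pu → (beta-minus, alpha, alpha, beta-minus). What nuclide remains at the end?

U-233

Start: (A, Z) = (241, 94).
After β⁻: (241, 95).
After α: (237, 93).
After α: (233, 91).
After β⁻: (233, 92).
Z = 92 is uranium.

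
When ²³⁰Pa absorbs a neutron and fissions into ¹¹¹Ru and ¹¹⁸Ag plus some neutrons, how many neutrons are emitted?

Conserve mass number: 231 = 111 + 118 + k, so k = 231 − 229 = 2.
Check atomic number: 91 = 44 + 47 + 0 = 91. ✓

2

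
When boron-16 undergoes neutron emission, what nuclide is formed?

Neutron emission: mass number changes by -1, atomic number by +0.
A: 16 − 1 = 15; Z: 5 = 5.
Z = 5 is boron, so the daughter is boron-15.

B-15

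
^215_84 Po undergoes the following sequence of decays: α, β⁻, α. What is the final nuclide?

Tl-207

Start: (A, Z) = (215, 84).
After α: (211, 82).
After β⁻: (211, 83).
After α: (207, 81).
Z = 81 is thallium.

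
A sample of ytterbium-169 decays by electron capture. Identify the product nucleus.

Electron capture: mass number changes by +0, atomic number by -1.
A: 169 = 169; Z: 70 − 1 = 69.
Z = 69 is thulium, so the daughter is thulium-169.

Tm-169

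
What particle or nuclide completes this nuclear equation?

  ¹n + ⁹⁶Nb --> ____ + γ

Nb-97

Conserve mass number: 1 + 96 = A + 0, so A = 97.
Conserve atomic number: 0 + 41 = Z + 0, so Z = 41.
Z = 41 is niobium, so the species is ⁹⁷Nb.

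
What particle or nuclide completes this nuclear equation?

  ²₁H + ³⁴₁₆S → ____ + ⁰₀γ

Conserve mass number: 2 + 34 = A + 0, so A = 36.
Conserve atomic number: 1 + 16 = Z + 0, so Z = 17.
Z = 17 is chlorine, so the species is ³⁶₁₇Cl.

Cl-36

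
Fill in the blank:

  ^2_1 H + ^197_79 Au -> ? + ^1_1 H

Conserve mass number: 2 + 197 = A + 1, so A = 198.
Conserve atomic number: 1 + 79 = Z + 1, so Z = 79.
Z = 79 is gold, so the species is ^198_79 Au.

Au-198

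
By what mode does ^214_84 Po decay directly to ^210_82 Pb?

alpha decay

ΔA = 210 − 214 = -4; ΔZ = 82 − 84 = -2.
A drops by 4 and Z drops by 2 — the signature of alpha emission.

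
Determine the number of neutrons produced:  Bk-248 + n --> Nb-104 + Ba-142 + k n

Conserve mass number: 249 = 104 + 142 + k, so k = 249 − 246 = 3.
Check atomic number: 97 = 41 + 56 + 0 = 97. ✓

3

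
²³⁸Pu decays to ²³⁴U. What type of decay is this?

alpha decay

ΔA = 234 − 238 = -4; ΔZ = 92 − 94 = -2.
A drops by 4 and Z drops by 2 — the signature of alpha emission.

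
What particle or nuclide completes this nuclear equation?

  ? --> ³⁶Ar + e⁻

Conserve mass number: A = 36 + 0, so A = 36.
Conserve atomic number: Z = 18 − 1, so Z = 17.
Z = 17 is chlorine, so the species is ³⁶Cl.

Cl-36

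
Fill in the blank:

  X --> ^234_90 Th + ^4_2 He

U-238

Conserve mass number: A = 234 + 4, so A = 238.
Conserve atomic number: Z = 90 + 2, so Z = 92.
Z = 92 is uranium, so the species is ^238_92 U.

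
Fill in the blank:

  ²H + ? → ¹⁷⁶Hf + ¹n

Lu-175

Conserve mass number: 2 + A = 176 + 1, so A = 175.
Conserve atomic number: 1 + Z = 72 + 0, so Z = 71.
Z = 71 is lutetium, so the species is ¹⁷⁵Lu.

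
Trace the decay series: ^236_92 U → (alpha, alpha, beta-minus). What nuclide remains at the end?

Start: (A, Z) = (236, 92).
After α: (232, 90).
After α: (228, 88).
After β⁻: (228, 89).
Z = 89 is actinium.

Ac-228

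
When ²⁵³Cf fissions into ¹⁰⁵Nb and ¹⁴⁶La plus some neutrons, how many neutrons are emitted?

Conserve mass number: 253 = 105 + 146 + k, so k = 253 − 251 = 2.
Check atomic number: 98 = 41 + 57 + 0 = 98. ✓

2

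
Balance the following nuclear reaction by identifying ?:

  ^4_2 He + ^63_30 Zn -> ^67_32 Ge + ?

gamma ray

Conserve mass number: 4 + 63 = 67 + A, so A = 0.
Conserve atomic number: 2 + 30 = 32 + Z, so Z = 0.
A = 0 and Z = 0 is ^0_0 γ — a gamma ray.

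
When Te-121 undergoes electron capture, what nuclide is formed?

Sb-121

Electron capture: mass number changes by +0, atomic number by -1.
A: 121 = 121; Z: 52 − 1 = 51.
Z = 51 is antimony, so the daughter is Sb-121.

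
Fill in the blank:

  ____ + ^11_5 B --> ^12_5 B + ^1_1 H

deuteron

Conserve mass number: A + 11 = 12 + 1, so A = 2.
Conserve atomic number: Z + 5 = 5 + 1, so Z = 1.
A = 2 and Z = 1 is ^2_1 H — a deuteron.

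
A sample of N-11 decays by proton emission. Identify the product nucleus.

Proton emission: mass number changes by -1, atomic number by -1.
A: 11 − 1 = 10; Z: 7 − 1 = 6.
Z = 6 is carbon, so the daughter is C-10.

C-10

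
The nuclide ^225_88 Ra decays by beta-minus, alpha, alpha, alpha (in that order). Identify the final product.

Bi-213

Start: (A, Z) = (225, 88).
After β⁻: (225, 89).
After α: (221, 87).
After α: (217, 85).
After α: (213, 83).
Z = 83 is bismuth.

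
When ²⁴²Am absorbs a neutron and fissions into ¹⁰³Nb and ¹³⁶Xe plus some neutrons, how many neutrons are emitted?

4

Conserve mass number: 243 = 103 + 136 + k, so k = 243 − 239 = 4.
Check atomic number: 95 = 41 + 54 + 0 = 95. ✓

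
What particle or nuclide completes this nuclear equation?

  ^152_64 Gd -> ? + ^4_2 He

Sm-148

Conserve mass number: 152 = A + 4, so A = 148.
Conserve atomic number: 64 = Z + 2, so Z = 62.
Z = 62 is samarium, so the species is ^148_62 Sm.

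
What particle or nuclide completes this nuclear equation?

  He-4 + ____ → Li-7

Conserve mass number: 4 + A = 7, so A = 3.
Conserve atomic number: 2 + Z = 3, so Z = 1.
A = 3 and Z = 1 is H-3 — a triton.

triton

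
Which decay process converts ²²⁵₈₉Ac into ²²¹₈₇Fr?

ΔA = 221 − 225 = -4; ΔZ = 87 − 89 = -2.
A drops by 4 and Z drops by 2 — the signature of alpha emission.

alpha decay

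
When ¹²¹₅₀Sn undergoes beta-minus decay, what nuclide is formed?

Sb-121

Beta-minus decay: mass number changes by +0, atomic number by +1.
A: 121 = 121; Z: 50 + 1 = 51.
Z = 51 is antimony, so the daughter is ¹²¹₅₁Sb.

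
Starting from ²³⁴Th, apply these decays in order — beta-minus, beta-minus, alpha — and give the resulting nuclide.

Start: (A, Z) = (234, 90).
After β⁻: (234, 91).
After β⁻: (234, 92).
After α: (230, 90).
Z = 90 is thorium.

Th-230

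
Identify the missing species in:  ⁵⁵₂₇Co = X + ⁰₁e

Fe-55

Conserve mass number: 55 = A + 0, so A = 55.
Conserve atomic number: 27 = Z + 1, so Z = 26.
Z = 26 is iron, so the species is ⁵⁵₂₆Fe.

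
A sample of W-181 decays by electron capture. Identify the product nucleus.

Ta-181

Electron capture: mass number changes by +0, atomic number by -1.
A: 181 = 181; Z: 74 − 1 = 73.
Z = 73 is tantalum, so the daughter is Ta-181.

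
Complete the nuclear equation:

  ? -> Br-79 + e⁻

Conserve mass number: A = 79 + 0, so A = 79.
Conserve atomic number: Z = 35 − 1, so Z = 34.
Z = 34 is selenium, so the species is Se-79.

Se-79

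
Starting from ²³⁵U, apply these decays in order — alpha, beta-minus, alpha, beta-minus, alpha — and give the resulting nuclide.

Ra-223

Start: (A, Z) = (235, 92).
After α: (231, 90).
After β⁻: (231, 91).
After α: (227, 89).
After β⁻: (227, 90).
After α: (223, 88).
Z = 88 is radium.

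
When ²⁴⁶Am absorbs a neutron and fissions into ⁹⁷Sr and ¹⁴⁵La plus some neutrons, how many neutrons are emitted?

Conserve mass number: 247 = 97 + 145 + k, so k = 247 − 242 = 5.
Check atomic number: 95 = 38 + 57 + 0 = 95. ✓

5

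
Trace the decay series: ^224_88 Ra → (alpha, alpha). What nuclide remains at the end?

Start: (A, Z) = (224, 88).
After α: (220, 86).
After α: (216, 84).
Z = 84 is polonium.

Po-216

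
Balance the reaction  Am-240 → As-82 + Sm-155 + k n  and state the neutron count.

3

Conserve mass number: 240 = 82 + 155 + k, so k = 240 − 237 = 3.
Check atomic number: 95 = 33 + 62 + 0 = 95. ✓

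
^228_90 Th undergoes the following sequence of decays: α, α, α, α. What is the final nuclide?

Start: (A, Z) = (228, 90).
After α: (224, 88).
After α: (220, 86).
After α: (216, 84).
After α: (212, 82).
Z = 82 is lead.

Pb-212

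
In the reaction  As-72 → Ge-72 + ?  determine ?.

positron

Conserve mass number: 72 = 72 + A, so A = 0.
Conserve atomic number: 33 = 32 + Z, so Z = 1.
A = 0 and Z = 1 is e⁺ — a positron.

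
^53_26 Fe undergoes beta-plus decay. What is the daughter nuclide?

Beta-plus decay: mass number changes by +0, atomic number by -1.
A: 53 = 53; Z: 26 − 1 = 25.
Z = 25 is manganese, so the daughter is ^53_25 Mn.

Mn-53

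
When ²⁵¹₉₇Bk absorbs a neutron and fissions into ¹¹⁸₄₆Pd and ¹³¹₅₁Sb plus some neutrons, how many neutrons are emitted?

3

Conserve mass number: 252 = 118 + 131 + k, so k = 252 − 249 = 3.
Check atomic number: 97 = 46 + 51 + 0 = 97. ✓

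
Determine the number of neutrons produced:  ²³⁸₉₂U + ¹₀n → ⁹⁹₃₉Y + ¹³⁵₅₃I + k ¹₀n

Conserve mass number: 239 = 99 + 135 + k, so k = 239 − 234 = 5.
Check atomic number: 92 = 39 + 53 + 0 = 92. ✓

5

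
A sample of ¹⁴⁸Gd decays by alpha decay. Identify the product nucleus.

Sm-144

Alpha decay: mass number changes by -4, atomic number by -2.
A: 148 − 4 = 144; Z: 64 − 2 = 62.
Z = 62 is samarium, so the daughter is ¹⁴⁴Sm.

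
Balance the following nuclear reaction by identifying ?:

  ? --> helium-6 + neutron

He-7

Conserve mass number: A = 6 + 1, so A = 7.
Conserve atomic number: Z = 2 + 0, so Z = 2.
Z = 2 is helium, so the species is helium-7.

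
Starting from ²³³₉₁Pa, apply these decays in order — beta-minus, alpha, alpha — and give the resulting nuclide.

Start: (A, Z) = (233, 91).
After β⁻: (233, 92).
After α: (229, 90).
After α: (225, 88).
Z = 88 is radium.

Ra-225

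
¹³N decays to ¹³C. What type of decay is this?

beta-plus decay or electron capture

ΔA = 13 − 13 = 0; ΔZ = 6 − 7 = -1.
A is unchanged and Z drops by 1 — a proton has become a neutron (β⁺ emission or electron capture).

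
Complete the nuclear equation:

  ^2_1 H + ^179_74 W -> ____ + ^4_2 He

Ta-177

Conserve mass number: 2 + 179 = A + 4, so A = 177.
Conserve atomic number: 1 + 74 = Z + 2, so Z = 73.
Z = 73 is tantalum, so the species is ^177_73 Ta.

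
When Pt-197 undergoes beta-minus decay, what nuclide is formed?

Beta-minus decay: mass number changes by +0, atomic number by +1.
A: 197 = 197; Z: 78 + 1 = 79.
Z = 79 is gold, so the daughter is Au-197.

Au-197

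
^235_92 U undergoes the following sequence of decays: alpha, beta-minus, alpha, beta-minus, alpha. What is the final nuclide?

Start: (A, Z) = (235, 92).
After α: (231, 90).
After β⁻: (231, 91).
After α: (227, 89).
After β⁻: (227, 90).
After α: (223, 88).
Z = 88 is radium.

Ra-223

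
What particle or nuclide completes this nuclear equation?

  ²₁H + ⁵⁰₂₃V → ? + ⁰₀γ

Cr-52

Conserve mass number: 2 + 50 = A + 0, so A = 52.
Conserve atomic number: 1 + 23 = Z + 0, so Z = 24.
Z = 24 is chromium, so the species is ⁵²₂₄Cr.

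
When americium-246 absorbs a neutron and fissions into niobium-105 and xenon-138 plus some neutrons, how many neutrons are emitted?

4

Conserve mass number: 247 = 105 + 138 + k, so k = 247 − 243 = 4.
Check atomic number: 95 = 41 + 54 + 0 = 95. ✓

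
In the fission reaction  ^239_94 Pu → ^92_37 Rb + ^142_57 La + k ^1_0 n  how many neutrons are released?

5

Conserve mass number: 239 = 92 + 142 + k, so k = 239 − 234 = 5.
Check atomic number: 94 = 37 + 57 + 0 = 94. ✓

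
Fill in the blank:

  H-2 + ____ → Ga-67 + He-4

Conserve mass number: 2 + A = 67 + 4, so A = 69.
Conserve atomic number: 1 + Z = 31 + 2, so Z = 32.
Z = 32 is germanium, so the species is Ge-69.

Ge-69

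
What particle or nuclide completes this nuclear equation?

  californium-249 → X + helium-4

Conserve mass number: 249 = A + 4, so A = 245.
Conserve atomic number: 98 = Z + 2, so Z = 96.
Z = 96 is curium, so the species is curium-245.

Cm-245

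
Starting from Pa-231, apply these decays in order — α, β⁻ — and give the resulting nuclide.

Th-227

Start: (A, Z) = (231, 91).
After α: (227, 89).
After β⁻: (227, 90).
Z = 90 is thorium.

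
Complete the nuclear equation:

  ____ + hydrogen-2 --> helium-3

proton

Conserve mass number: A + 2 = 3, so A = 1.
Conserve atomic number: Z + 1 = 2, so Z = 1.
A = 1 and Z = 1 is hydrogen-1 — a proton.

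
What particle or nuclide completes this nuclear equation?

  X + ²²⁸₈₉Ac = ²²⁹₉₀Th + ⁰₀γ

Conserve mass number: A + 228 = 229 + 0, so A = 1.
Conserve atomic number: Z + 89 = 90 + 0, so Z = 1.
A = 1 and Z = 1 is ¹₁H — a proton.

proton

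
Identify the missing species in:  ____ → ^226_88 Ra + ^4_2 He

Conserve mass number: A = 226 + 4, so A = 230.
Conserve atomic number: Z = 88 + 2, so Z = 90.
Z = 90 is thorium, so the species is ^230_90 Th.

Th-230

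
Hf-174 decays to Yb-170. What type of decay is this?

alpha decay

ΔA = 170 − 174 = -4; ΔZ = 70 − 72 = -2.
A drops by 4 and Z drops by 2 — the signature of alpha emission.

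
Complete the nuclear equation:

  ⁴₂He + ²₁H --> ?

Li-6

Conserve mass number: 4 + 2 = A, so A = 6.
Conserve atomic number: 2 + 1 = Z, so Z = 3.
Z = 3 is lithium, so the species is ⁶₃Li.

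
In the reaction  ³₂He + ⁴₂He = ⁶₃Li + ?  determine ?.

proton

Conserve mass number: 3 + 4 = 6 + A, so A = 1.
Conserve atomic number: 2 + 2 = 3 + Z, so Z = 1.
A = 1 and Z = 1 is ¹₁H — a proton.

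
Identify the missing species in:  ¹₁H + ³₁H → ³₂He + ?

Conserve mass number: 1 + 3 = 3 + A, so A = 1.
Conserve atomic number: 1 + 1 = 2 + Z, so Z = 0.
A = 1 and Z = 0 is ¹₀n — a neutron.

neutron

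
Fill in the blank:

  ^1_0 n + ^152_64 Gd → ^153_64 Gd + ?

Conserve mass number: 1 + 152 = 153 + A, so A = 0.
Conserve atomic number: 0 + 64 = 64 + Z, so Z = 0.
A = 0 and Z = 0 is ^0_0 γ — a gamma ray.

gamma ray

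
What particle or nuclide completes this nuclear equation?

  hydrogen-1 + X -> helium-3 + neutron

Conserve mass number: 1 + A = 3 + 1, so A = 3.
Conserve atomic number: 1 + Z = 2 + 0, so Z = 1.
A = 3 and Z = 1 is hydrogen-3 — a triton.

triton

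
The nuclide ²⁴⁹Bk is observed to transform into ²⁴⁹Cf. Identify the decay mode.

beta-minus decay

ΔA = 249 − 249 = 0; ΔZ = 98 − 97 = +1.
A is unchanged and Z rises by 1 — a neutron has become a proton (β⁻ decay).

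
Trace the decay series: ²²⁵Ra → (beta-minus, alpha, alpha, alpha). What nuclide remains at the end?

Bi-213

Start: (A, Z) = (225, 88).
After β⁻: (225, 89).
After α: (221, 87).
After α: (217, 85).
After α: (213, 83).
Z = 83 is bismuth.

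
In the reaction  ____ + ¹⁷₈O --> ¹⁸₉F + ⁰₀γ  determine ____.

proton

Conserve mass number: A + 17 = 18 + 0, so A = 1.
Conserve atomic number: Z + 8 = 9 + 0, so Z = 1.
A = 1 and Z = 1 is ¹₁H — a proton.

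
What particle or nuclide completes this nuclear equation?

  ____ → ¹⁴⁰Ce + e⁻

Conserve mass number: A = 140 + 0, so A = 140.
Conserve atomic number: Z = 58 − 1, so Z = 57.
Z = 57 is lanthanum, so the species is ¹⁴⁰La.

La-140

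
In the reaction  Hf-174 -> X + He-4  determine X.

Yb-170

Conserve mass number: 174 = A + 4, so A = 170.
Conserve atomic number: 72 = Z + 2, so Z = 70.
Z = 70 is ytterbium, so the species is Yb-170.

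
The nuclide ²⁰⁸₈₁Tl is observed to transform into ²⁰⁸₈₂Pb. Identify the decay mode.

beta-minus decay

ΔA = 208 − 208 = 0; ΔZ = 82 − 81 = +1.
A is unchanged and Z rises by 1 — a neutron has become a proton (β⁻ decay).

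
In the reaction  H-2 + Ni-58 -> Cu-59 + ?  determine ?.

Conserve mass number: 2 + 58 = 59 + A, so A = 1.
Conserve atomic number: 1 + 28 = 29 + Z, so Z = 0.
A = 1 and Z = 0 is n — a neutron.

neutron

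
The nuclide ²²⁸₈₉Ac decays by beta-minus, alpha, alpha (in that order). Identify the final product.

Start: (A, Z) = (228, 89).
After β⁻: (228, 90).
After α: (224, 88).
After α: (220, 86).
Z = 86 is radon.

Rn-220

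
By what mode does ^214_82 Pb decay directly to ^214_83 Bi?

beta-minus decay

ΔA = 214 − 214 = 0; ΔZ = 83 − 82 = +1.
A is unchanged and Z rises by 1 — a neutron has become a proton (β⁻ decay).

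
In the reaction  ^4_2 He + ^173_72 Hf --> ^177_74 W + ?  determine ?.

Conserve mass number: 4 + 173 = 177 + A, so A = 0.
Conserve atomic number: 2 + 72 = 74 + Z, so Z = 0.
A = 0 and Z = 0 is ^0_0 γ — a gamma ray.

gamma ray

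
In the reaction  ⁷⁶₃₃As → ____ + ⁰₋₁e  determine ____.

Se-76

Conserve mass number: 76 = A + 0, so A = 76.
Conserve atomic number: 33 = Z − 1, so Z = 34.
Z = 34 is selenium, so the species is ⁷⁶₃₄Se.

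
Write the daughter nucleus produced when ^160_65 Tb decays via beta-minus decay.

Beta-minus decay: mass number changes by +0, atomic number by +1.
A: 160 = 160; Z: 65 + 1 = 66.
Z = 66 is dysprosium, so the daughter is ^160_66 Dy.

Dy-160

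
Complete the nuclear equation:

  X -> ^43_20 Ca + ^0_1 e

Sc-43

Conserve mass number: A = 43 + 0, so A = 43.
Conserve atomic number: Z = 20 + 1, so Z = 21.
Z = 21 is scandium, so the species is ^43_21 Sc.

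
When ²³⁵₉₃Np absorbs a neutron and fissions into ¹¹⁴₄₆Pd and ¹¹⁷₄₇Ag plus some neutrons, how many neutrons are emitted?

Conserve mass number: 236 = 114 + 117 + k, so k = 236 − 231 = 5.
Check atomic number: 93 = 46 + 47 + 0 = 93. ✓

5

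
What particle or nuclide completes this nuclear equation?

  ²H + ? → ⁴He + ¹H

He-3

Conserve mass number: 2 + A = 4 + 1, so A = 3.
Conserve atomic number: 1 + Z = 2 + 1, so Z = 2.
Z = 2 is helium, so the species is ³He.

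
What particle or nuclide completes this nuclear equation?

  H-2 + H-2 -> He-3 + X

neutron

Conserve mass number: 2 + 2 = 3 + A, so A = 1.
Conserve atomic number: 1 + 1 = 2 + Z, so Z = 0.
A = 1 and Z = 0 is n — a neutron.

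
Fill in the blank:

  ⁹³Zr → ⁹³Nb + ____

beta-minus particle

Conserve mass number: 93 = 93 + A, so A = 0.
Conserve atomic number: 40 = 41 + Z, so Z = -1.
A = 0 and Z = -1 is e⁻ — a beta-minus particle.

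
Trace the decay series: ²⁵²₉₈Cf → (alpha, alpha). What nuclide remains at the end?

Pu-244

Start: (A, Z) = (252, 98).
After α: (248, 96).
After α: (244, 94).
Z = 94 is plutonium.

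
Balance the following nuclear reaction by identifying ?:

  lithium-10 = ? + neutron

Conserve mass number: 10 = A + 1, so A = 9.
Conserve atomic number: 3 = Z + 0, so Z = 3.
Z = 3 is lithium, so the species is lithium-9.

Li-9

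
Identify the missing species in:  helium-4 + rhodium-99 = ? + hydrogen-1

Pd-102

Conserve mass number: 4 + 99 = A + 1, so A = 102.
Conserve atomic number: 2 + 45 = Z + 1, so Z = 46.
Z = 46 is palladium, so the species is palladium-102.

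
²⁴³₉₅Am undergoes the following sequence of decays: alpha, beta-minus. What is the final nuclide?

Pu-239

Start: (A, Z) = (243, 95).
After α: (239, 93).
After β⁻: (239, 94).
Z = 94 is plutonium.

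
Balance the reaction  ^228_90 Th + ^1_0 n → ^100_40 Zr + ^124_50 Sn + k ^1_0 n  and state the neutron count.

5

Conserve mass number: 229 = 100 + 124 + k, so k = 229 − 224 = 5.
Check atomic number: 90 = 40 + 50 + 0 = 90. ✓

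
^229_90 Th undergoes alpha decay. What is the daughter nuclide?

Ra-225

Alpha decay: mass number changes by -4, atomic number by -2.
A: 229 − 4 = 225; Z: 90 − 2 = 88.
Z = 88 is radium, so the daughter is ^225_88 Ra.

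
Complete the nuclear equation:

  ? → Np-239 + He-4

Conserve mass number: A = 239 + 4, so A = 243.
Conserve atomic number: Z = 93 + 2, so Z = 95.
Z = 95 is americium, so the species is Am-243.

Am-243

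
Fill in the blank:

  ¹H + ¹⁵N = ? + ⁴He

Conserve mass number: 1 + 15 = A + 4, so A = 12.
Conserve atomic number: 1 + 7 = Z + 2, so Z = 6.
Z = 6 is carbon, so the species is ¹²C.

C-12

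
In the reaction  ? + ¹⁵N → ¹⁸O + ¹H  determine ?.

Conserve mass number: A + 15 = 18 + 1, so A = 4.
Conserve atomic number: Z + 7 = 8 + 1, so Z = 2.
A = 4 and Z = 2 is ⁴He — an alpha particle.

alpha particle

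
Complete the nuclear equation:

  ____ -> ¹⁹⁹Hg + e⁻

Conserve mass number: A = 199 + 0, so A = 199.
Conserve atomic number: Z = 80 − 1, so Z = 79.
Z = 79 is gold, so the species is ¹⁹⁹Au.

Au-199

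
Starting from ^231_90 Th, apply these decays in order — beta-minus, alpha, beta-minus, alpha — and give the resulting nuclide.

Start: (A, Z) = (231, 90).
After β⁻: (231, 91).
After α: (227, 89).
After β⁻: (227, 90).
After α: (223, 88).
Z = 88 is radium.

Ra-223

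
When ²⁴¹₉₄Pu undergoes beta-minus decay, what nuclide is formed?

Am-241

Beta-minus decay: mass number changes by +0, atomic number by +1.
A: 241 = 241; Z: 94 + 1 = 95.
Z = 95 is americium, so the daughter is ²⁴¹₉₅Am.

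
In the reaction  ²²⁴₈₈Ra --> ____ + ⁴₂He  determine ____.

Conserve mass number: 224 = A + 4, so A = 220.
Conserve atomic number: 88 = Z + 2, so Z = 86.
Z = 86 is radon, so the species is ²²⁰₈₆Rn.

Rn-220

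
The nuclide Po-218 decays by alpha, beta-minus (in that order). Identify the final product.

Bi-214

Start: (A, Z) = (218, 84).
After α: (214, 82).
After β⁻: (214, 83).
Z = 83 is bismuth.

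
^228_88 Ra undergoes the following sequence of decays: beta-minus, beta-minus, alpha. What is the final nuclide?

Ra-224

Start: (A, Z) = (228, 88).
After β⁻: (228, 89).
After β⁻: (228, 90).
After α: (224, 88).
Z = 88 is radium.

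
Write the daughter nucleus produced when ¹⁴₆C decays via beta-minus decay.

N-14

Beta-minus decay: mass number changes by +0, atomic number by +1.
A: 14 = 14; Z: 6 + 1 = 7.
Z = 7 is nitrogen, so the daughter is ¹⁴₇N.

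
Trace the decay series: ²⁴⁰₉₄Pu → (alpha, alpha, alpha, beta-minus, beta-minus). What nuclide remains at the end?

Th-228

Start: (A, Z) = (240, 94).
After α: (236, 92).
After α: (232, 90).
After α: (228, 88).
After β⁻: (228, 89).
After β⁻: (228, 90).
Z = 90 is thorium.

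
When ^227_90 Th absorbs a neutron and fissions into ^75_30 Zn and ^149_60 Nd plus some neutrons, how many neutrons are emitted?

4

Conserve mass number: 228 = 75 + 149 + k, so k = 228 − 224 = 4.
Check atomic number: 90 = 30 + 60 + 0 = 90. ✓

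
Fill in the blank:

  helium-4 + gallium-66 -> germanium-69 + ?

proton

Conserve mass number: 4 + 66 = 69 + A, so A = 1.
Conserve atomic number: 2 + 31 = 32 + Z, so Z = 1.
A = 1 and Z = 1 is hydrogen-1 — a proton.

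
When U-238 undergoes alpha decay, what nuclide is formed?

Th-234

Alpha decay: mass number changes by -4, atomic number by -2.
A: 238 − 4 = 234; Z: 92 − 2 = 90.
Z = 90 is thorium, so the daughter is Th-234.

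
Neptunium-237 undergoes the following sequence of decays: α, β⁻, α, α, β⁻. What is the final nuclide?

Start: (A, Z) = (237, 93).
After α: (233, 91).
After β⁻: (233, 92).
After α: (229, 90).
After α: (225, 88).
After β⁻: (225, 89).
Z = 89 is actinium.

Ac-225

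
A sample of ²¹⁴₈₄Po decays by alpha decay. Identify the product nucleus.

Alpha decay: mass number changes by -4, atomic number by -2.
A: 214 − 4 = 210; Z: 84 − 2 = 82.
Z = 82 is lead, so the daughter is ²¹⁰₈₂Pb.

Pb-210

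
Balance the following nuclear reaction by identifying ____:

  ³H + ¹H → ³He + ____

Conserve mass number: 3 + 1 = 3 + A, so A = 1.
Conserve atomic number: 1 + 1 = 2 + Z, so Z = 0.
A = 1 and Z = 0 is ¹n — a neutron.

neutron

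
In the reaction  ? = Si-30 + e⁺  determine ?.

P-30

Conserve mass number: A = 30 + 0, so A = 30.
Conserve atomic number: Z = 14 + 1, so Z = 15.
Z = 15 is phosphorus, so the species is P-30.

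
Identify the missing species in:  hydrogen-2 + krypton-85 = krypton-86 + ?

proton

Conserve mass number: 2 + 85 = 86 + A, so A = 1.
Conserve atomic number: 1 + 36 = 36 + Z, so Z = 1.
A = 1 and Z = 1 is hydrogen-1 — a proton.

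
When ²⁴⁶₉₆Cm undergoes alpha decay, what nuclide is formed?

Alpha decay: mass number changes by -4, atomic number by -2.
A: 246 − 4 = 242; Z: 96 − 2 = 94.
Z = 94 is plutonium, so the daughter is ²⁴²₉₄Pu.

Pu-242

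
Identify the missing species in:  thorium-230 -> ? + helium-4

Ra-226

Conserve mass number: 230 = A + 4, so A = 226.
Conserve atomic number: 90 = Z + 2, so Z = 88.
Z = 88 is radium, so the species is radium-226.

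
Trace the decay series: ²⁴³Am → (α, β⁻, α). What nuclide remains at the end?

Start: (A, Z) = (243, 95).
After α: (239, 93).
After β⁻: (239, 94).
After α: (235, 92).
Z = 92 is uranium.

U-235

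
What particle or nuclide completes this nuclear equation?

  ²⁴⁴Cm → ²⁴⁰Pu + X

alpha particle

Conserve mass number: 244 = 240 + A, so A = 4.
Conserve atomic number: 96 = 94 + Z, so Z = 2.
A = 4 and Z = 2 is ⁴He — an alpha particle.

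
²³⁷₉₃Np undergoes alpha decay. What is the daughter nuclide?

Pa-233

Alpha decay: mass number changes by -4, atomic number by -2.
A: 237 − 4 = 233; Z: 93 − 2 = 91.
Z = 91 is protactinium, so the daughter is ²³³₉₁Pa.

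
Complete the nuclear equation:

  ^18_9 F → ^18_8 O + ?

positron

Conserve mass number: 18 = 18 + A, so A = 0.
Conserve atomic number: 9 = 8 + Z, so Z = 1.
A = 0 and Z = 1 is ^0_1 e — a positron.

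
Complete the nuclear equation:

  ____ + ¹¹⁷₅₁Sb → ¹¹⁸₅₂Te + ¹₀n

deuteron

Conserve mass number: A + 117 = 118 + 1, so A = 2.
Conserve atomic number: Z + 51 = 52 + 0, so Z = 1.
A = 2 and Z = 1 is ²₁H — a deuteron.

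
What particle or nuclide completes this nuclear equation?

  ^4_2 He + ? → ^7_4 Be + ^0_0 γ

He-3

Conserve mass number: 4 + A = 7 + 0, so A = 3.
Conserve atomic number: 2 + Z = 4 + 0, so Z = 2.
Z = 2 is helium, so the species is ^3_2 He.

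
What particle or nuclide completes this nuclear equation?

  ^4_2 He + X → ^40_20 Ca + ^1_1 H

Conserve mass number: 4 + A = 40 + 1, so A = 37.
Conserve atomic number: 2 + Z = 20 + 1, so Z = 19.
Z = 19 is potassium, so the species is ^37_19 K.

K-37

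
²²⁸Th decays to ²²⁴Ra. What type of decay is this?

ΔA = 224 − 228 = -4; ΔZ = 88 − 90 = -2.
A drops by 4 and Z drops by 2 — the signature of alpha emission.

alpha decay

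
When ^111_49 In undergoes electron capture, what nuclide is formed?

Cd-111

Electron capture: mass number changes by +0, atomic number by -1.
A: 111 = 111; Z: 49 − 1 = 48.
Z = 48 is cadmium, so the daughter is ^111_48 Cd.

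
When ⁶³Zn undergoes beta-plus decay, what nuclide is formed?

Cu-63

Beta-plus decay: mass number changes by +0, atomic number by -1.
A: 63 = 63; Z: 30 − 1 = 29.
Z = 29 is copper, so the daughter is ⁶³Cu.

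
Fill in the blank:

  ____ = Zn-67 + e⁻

Conserve mass number: A = 67 + 0, so A = 67.
Conserve atomic number: Z = 30 − 1, so Z = 29.
Z = 29 is copper, so the species is Cu-67.

Cu-67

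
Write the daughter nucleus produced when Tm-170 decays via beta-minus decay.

Beta-minus decay: mass number changes by +0, atomic number by +1.
A: 170 = 170; Z: 69 + 1 = 70.
Z = 70 is ytterbium, so the daughter is Yb-170.

Yb-170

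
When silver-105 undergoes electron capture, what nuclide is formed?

Pd-105

Electron capture: mass number changes by +0, atomic number by -1.
A: 105 = 105; Z: 47 − 1 = 46.
Z = 46 is palladium, so the daughter is palladium-105.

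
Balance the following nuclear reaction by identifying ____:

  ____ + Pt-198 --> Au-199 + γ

proton

Conserve mass number: A + 198 = 199 + 0, so A = 1.
Conserve atomic number: Z + 78 = 79 + 0, so Z = 1.
A = 1 and Z = 1 is H-1 — a proton.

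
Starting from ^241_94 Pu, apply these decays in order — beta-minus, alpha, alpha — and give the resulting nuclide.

Pa-233

Start: (A, Z) = (241, 94).
After β⁻: (241, 95).
After α: (237, 93).
After α: (233, 91).
Z = 91 is protactinium.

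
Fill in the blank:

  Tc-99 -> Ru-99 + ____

beta-minus particle

Conserve mass number: 99 = 99 + A, so A = 0.
Conserve atomic number: 43 = 44 + Z, so Z = -1.
A = 0 and Z = -1 is e⁻ — a beta-minus particle.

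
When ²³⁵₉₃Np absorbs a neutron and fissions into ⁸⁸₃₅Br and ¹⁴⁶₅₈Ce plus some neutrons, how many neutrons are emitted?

2

Conserve mass number: 236 = 88 + 146 + k, so k = 236 − 234 = 2.
Check atomic number: 93 = 35 + 58 + 0 = 93. ✓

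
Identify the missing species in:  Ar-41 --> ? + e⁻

K-41

Conserve mass number: 41 = A + 0, so A = 41.
Conserve atomic number: 18 = Z − 1, so Z = 19.
Z = 19 is potassium, so the species is K-41.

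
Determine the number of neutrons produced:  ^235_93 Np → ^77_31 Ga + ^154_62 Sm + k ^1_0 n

Conserve mass number: 235 = 77 + 154 + k, so k = 235 − 231 = 4.
Check atomic number: 93 = 31 + 62 + 0 = 93. ✓

4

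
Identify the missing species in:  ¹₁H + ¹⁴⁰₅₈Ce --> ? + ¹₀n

Conserve mass number: 1 + 140 = A + 1, so A = 140.
Conserve atomic number: 1 + 58 = Z + 0, so Z = 59.
Z = 59 is praseodymium, so the species is ¹⁴⁰₅₉Pr.

Pr-140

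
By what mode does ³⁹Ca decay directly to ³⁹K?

beta-plus decay or electron capture

ΔA = 39 − 39 = 0; ΔZ = 19 − 20 = -1.
A is unchanged and Z drops by 1 — a proton has become a neutron (β⁺ emission or electron capture).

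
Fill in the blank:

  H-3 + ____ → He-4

proton

Conserve mass number: 3 + A = 4, so A = 1.
Conserve atomic number: 1 + Z = 2, so Z = 1.
A = 1 and Z = 1 is H-1 — a proton.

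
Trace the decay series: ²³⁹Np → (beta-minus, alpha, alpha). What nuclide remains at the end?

Th-231

Start: (A, Z) = (239, 93).
After β⁻: (239, 94).
After α: (235, 92).
After α: (231, 90).
Z = 90 is thorium.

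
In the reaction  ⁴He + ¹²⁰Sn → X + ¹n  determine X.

Conserve mass number: 4 + 120 = A + 1, so A = 123.
Conserve atomic number: 2 + 50 = Z + 0, so Z = 52.
Z = 52 is tellurium, so the species is ¹²³Te.

Te-123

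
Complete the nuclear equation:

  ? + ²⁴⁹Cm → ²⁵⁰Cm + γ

Conserve mass number: A + 249 = 250 + 0, so A = 1.
Conserve atomic number: Z + 96 = 96 + 0, so Z = 0.
A = 1 and Z = 0 is ¹n — a neutron.

neutron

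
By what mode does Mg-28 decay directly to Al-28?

beta-minus decay

ΔA = 28 − 28 = 0; ΔZ = 13 − 12 = +1.
A is unchanged and Z rises by 1 — a neutron has become a proton (β⁻ decay).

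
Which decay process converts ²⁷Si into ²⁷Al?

beta-plus decay or electron capture

ΔA = 27 − 27 = 0; ΔZ = 13 − 14 = -1.
A is unchanged and Z drops by 1 — a proton has become a neutron (β⁺ emission or electron capture).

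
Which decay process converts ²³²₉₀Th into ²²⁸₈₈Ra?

ΔA = 228 − 232 = -4; ΔZ = 88 − 90 = -2.
A drops by 4 and Z drops by 2 — the signature of alpha emission.

alpha decay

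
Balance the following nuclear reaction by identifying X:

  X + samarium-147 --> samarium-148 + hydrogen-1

deuteron

Conserve mass number: A + 147 = 148 + 1, so A = 2.
Conserve atomic number: Z + 62 = 62 + 1, so Z = 1.
A = 2 and Z = 1 is hydrogen-2 — a deuteron.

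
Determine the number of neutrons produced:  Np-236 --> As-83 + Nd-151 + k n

2

Conserve mass number: 236 = 83 + 151 + k, so k = 236 − 234 = 2.
Check atomic number: 93 = 33 + 60 + 0 = 93. ✓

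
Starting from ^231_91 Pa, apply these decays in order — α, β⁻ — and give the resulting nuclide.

Start: (A, Z) = (231, 91).
After α: (227, 89).
After β⁻: (227, 90).
Z = 90 is thorium.

Th-227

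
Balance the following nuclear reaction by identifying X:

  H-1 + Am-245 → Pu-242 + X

Conserve mass number: 1 + 245 = 242 + A, so A = 4.
Conserve atomic number: 1 + 95 = 94 + Z, so Z = 2.
A = 4 and Z = 2 is He-4 — an alpha particle.

alpha particle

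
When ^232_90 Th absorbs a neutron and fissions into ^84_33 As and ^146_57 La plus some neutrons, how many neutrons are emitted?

3

Conserve mass number: 233 = 84 + 146 + k, so k = 233 − 230 = 3.
Check atomic number: 90 = 33 + 57 + 0 = 90. ✓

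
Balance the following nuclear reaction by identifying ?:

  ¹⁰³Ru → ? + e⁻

Rh-103

Conserve mass number: 103 = A + 0, so A = 103.
Conserve atomic number: 44 = Z − 1, so Z = 45.
Z = 45 is rhodium, so the species is ¹⁰³Rh.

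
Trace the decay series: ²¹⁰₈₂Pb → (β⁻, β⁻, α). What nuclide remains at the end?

Start: (A, Z) = (210, 82).
After β⁻: (210, 83).
After β⁻: (210, 84).
After α: (206, 82).
Z = 82 is lead.

Pb-206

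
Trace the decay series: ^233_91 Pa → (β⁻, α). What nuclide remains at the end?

Start: (A, Z) = (233, 91).
After β⁻: (233, 92).
After α: (229, 90).
Z = 90 is thorium.

Th-229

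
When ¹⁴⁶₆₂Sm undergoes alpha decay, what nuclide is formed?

Nd-142

Alpha decay: mass number changes by -4, atomic number by -2.
A: 146 − 4 = 142; Z: 62 − 2 = 60.
Z = 60 is neodymium, so the daughter is ¹⁴²₆₀Nd.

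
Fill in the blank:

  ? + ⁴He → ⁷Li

triton

Conserve mass number: A + 4 = 7, so A = 3.
Conserve atomic number: Z + 2 = 3, so Z = 1.
A = 3 and Z = 1 is ³H — a triton.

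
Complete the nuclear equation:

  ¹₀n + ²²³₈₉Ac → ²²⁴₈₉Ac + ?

gamma ray

Conserve mass number: 1 + 223 = 224 + A, so A = 0.
Conserve atomic number: 0 + 89 = 89 + Z, so Z = 0.
A = 0 and Z = 0 is ⁰₀γ — a gamma ray.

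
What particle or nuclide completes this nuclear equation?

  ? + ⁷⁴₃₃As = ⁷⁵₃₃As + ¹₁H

deuteron

Conserve mass number: A + 74 = 75 + 1, so A = 2.
Conserve atomic number: Z + 33 = 33 + 1, so Z = 1.
A = 2 and Z = 1 is ²₁H — a deuteron.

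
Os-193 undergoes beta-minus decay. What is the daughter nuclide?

Beta-minus decay: mass number changes by +0, atomic number by +1.
A: 193 = 193; Z: 76 + 1 = 77.
Z = 77 is iridium, so the daughter is Ir-193.

Ir-193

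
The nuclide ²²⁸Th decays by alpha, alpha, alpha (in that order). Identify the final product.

Po-216

Start: (A, Z) = (228, 90).
After α: (224, 88).
After α: (220, 86).
After α: (216, 84).
Z = 84 is polonium.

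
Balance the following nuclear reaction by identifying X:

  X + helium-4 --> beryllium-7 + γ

He-3

Conserve mass number: A + 4 = 7 + 0, so A = 3.
Conserve atomic number: Z + 2 = 4 + 0, so Z = 2.
Z = 2 is helium, so the species is helium-3.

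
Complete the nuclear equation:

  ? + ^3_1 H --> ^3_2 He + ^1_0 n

proton

Conserve mass number: A + 3 = 3 + 1, so A = 1.
Conserve atomic number: Z + 1 = 2 + 0, so Z = 1.
A = 1 and Z = 1 is ^1_1 H — a proton.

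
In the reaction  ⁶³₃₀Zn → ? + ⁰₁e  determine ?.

Conserve mass number: 63 = A + 0, so A = 63.
Conserve atomic number: 30 = Z + 1, so Z = 29.
Z = 29 is copper, so the species is ⁶³₂₉Cu.

Cu-63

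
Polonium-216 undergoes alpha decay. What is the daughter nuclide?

Pb-212

Alpha decay: mass number changes by -4, atomic number by -2.
A: 216 − 4 = 212; Z: 84 − 2 = 82.
Z = 82 is lead, so the daughter is lead-212.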